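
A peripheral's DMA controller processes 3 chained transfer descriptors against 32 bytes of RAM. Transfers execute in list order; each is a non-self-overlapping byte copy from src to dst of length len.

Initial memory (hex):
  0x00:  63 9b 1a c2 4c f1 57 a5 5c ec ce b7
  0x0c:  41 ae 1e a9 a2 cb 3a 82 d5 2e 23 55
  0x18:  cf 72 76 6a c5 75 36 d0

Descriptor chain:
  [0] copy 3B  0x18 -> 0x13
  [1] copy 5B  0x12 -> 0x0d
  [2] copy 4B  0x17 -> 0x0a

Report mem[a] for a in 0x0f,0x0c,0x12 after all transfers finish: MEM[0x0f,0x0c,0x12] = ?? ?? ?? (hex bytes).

#0 dst[0x13+3] := {0xcf,0x72,0x76}
#1 dst[0x0d+5] := {0x3a,0xcf,0x72,0x76,0x23}
#2 dst[0x0a+4] := {0x55,0xcf,0x72,0x76}
query mem[0x0f]=0x72, mem[0x0c]=0x72, mem[0x12]=0x3a

MEM[0x0f,0x0c,0x12] = 72 72 3a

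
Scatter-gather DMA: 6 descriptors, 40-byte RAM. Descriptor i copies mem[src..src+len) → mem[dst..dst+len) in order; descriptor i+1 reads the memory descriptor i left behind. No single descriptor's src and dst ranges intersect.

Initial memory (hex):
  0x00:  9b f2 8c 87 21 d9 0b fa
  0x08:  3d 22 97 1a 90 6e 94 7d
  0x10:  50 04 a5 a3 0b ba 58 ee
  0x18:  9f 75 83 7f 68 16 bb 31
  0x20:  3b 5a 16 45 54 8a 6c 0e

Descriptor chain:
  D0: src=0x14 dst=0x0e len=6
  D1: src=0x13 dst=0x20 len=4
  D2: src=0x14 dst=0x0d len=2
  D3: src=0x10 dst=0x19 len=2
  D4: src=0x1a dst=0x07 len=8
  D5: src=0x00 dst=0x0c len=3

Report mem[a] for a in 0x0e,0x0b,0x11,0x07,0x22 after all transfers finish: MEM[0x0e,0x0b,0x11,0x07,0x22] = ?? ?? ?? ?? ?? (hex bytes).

MEM[0x0e,0x0b,0x11,0x07,0x22] = 8c bb ee ee ba

  after D0: wrote 6B at 0x0e = 0bba58ee9f75
  after D1: wrote 4B at 0x20 = 750bba58
  after D2: wrote 2B at 0x0d = 0bba
  after D3: wrote 2B at 0x19 = 58ee
  after D4: wrote 8B at 0x07 = ee7f6816bb31750b
  after D5: wrote 3B at 0x0c = 9bf28c
query mem[0x0e]=0x8c, mem[0x0b]=0xbb, mem[0x11]=0xee, mem[0x07]=0xee, mem[0x22]=0xba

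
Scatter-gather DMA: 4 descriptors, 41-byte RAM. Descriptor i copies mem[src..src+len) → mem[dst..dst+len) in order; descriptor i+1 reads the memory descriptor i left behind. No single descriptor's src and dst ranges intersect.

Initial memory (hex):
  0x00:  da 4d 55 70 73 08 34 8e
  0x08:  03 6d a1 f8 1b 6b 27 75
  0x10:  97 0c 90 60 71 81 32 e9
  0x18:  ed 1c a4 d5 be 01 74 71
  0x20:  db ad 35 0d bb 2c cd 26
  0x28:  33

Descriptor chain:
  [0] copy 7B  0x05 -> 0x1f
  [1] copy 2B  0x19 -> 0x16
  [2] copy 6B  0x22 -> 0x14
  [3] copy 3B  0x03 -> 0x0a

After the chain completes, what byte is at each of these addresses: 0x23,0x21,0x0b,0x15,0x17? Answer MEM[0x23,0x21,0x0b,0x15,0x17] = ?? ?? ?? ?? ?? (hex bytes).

MEM[0x23,0x21,0x0b,0x15,0x17] = 6d 8e 73 6d f8

[0] 0x05->0x1f len=7 : 08 34 8e 03 6d a1 f8
[1] 0x19->0x16 len=2 : 1c a4
[2] 0x22->0x14 len=6 : 03 6d a1 f8 cd 26
[3] 0x03->0x0a len=3 : 70 73 08
query mem[0x23]=0x6d, mem[0x21]=0x8e, mem[0x0b]=0x73, mem[0x15]=0x6d, mem[0x17]=0xf8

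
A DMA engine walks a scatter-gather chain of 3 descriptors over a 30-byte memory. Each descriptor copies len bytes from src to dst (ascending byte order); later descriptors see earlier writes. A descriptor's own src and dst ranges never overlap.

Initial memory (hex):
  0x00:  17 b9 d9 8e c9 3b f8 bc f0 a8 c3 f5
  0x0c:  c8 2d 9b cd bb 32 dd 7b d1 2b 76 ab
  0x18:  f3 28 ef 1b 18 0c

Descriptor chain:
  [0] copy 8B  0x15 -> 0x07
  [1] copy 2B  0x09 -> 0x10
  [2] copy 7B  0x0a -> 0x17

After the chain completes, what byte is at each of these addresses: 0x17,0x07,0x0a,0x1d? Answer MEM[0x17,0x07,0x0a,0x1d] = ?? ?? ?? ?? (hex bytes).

  after D0: wrote 8B at 0x07 = 2b76abf328ef1b18
  after D1: wrote 2B at 0x10 = abf3
  after D2: wrote 7B at 0x17 = f328ef1b18cdab
query mem[0x17]=0xf3, mem[0x07]=0x2b, mem[0x0a]=0xf3, mem[0x1d]=0xab

MEM[0x17,0x07,0x0a,0x1d] = f3 2b f3 ab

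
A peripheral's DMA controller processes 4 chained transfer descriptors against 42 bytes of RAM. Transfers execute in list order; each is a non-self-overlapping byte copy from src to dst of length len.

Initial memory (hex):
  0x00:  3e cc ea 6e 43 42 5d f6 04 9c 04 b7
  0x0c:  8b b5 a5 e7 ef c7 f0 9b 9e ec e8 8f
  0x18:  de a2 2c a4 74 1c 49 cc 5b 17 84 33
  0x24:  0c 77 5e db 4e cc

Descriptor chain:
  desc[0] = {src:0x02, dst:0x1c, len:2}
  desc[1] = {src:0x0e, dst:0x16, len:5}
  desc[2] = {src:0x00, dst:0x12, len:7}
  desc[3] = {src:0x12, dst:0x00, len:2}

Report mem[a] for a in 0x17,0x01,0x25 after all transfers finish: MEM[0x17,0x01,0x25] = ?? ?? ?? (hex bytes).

MEM[0x17,0x01,0x25] = 42 cc 77

D0: mem[0x1c..0x1d] <- [ea 6e]
D1: mem[0x16..0x1a] <- [a5 e7 ef c7 f0]
D2: mem[0x12..0x18] <- [3e cc ea 6e 43 42 5d]
D3: mem[0x00..0x01] <- [3e cc]
query mem[0x17]=0x42, mem[0x01]=0xcc, mem[0x25]=0x77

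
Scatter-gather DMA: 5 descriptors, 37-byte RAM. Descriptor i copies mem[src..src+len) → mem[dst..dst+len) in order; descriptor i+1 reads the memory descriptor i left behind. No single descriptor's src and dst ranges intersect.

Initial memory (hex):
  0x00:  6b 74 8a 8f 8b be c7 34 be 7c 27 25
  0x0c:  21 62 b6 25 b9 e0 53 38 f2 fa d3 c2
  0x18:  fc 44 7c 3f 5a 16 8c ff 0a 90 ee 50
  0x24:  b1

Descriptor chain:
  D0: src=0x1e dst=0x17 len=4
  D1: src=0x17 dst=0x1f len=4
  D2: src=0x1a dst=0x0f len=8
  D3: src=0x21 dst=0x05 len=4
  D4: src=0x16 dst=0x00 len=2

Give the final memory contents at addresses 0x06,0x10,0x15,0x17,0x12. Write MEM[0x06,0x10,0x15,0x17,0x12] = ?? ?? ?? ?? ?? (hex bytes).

MEM[0x06,0x10,0x15,0x17,0x12] = 90 3f ff 8c 16

[0] 0x1e->0x17 len=4 : 8c ff 0a 90
[1] 0x17->0x1f len=4 : 8c ff 0a 90
[2] 0x1a->0x0f len=8 : 90 3f 5a 16 8c 8c ff 0a
[3] 0x21->0x05 len=4 : 0a 90 50 b1
[4] 0x16->0x00 len=2 : 0a 8c
query mem[0x06]=0x90, mem[0x10]=0x3f, mem[0x15]=0xff, mem[0x17]=0x8c, mem[0x12]=0x16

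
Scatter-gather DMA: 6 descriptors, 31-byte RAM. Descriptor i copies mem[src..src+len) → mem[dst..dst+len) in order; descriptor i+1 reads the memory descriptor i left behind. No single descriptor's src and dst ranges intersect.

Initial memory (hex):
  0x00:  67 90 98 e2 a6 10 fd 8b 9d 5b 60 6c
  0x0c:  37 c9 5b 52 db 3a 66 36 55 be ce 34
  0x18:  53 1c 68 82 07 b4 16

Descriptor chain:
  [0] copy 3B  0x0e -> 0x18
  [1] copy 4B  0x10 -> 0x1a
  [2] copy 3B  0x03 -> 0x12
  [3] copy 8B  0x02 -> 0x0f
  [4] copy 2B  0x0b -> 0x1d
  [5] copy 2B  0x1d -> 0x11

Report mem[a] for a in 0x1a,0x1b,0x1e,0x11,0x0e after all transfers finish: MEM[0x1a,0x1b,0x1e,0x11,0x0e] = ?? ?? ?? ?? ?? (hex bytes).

#0 dst[0x18+3] := {0x5b,0x52,0xdb}
#1 dst[0x1a+4] := {0xdb,0x3a,0x66,0x36}
#2 dst[0x12+3] := {0xe2,0xa6,0x10}
#3 dst[0x0f+8] := {0x98,0xe2,0xa6,0x10,0xfd,0x8b,0x9d,0x5b}
#4 dst[0x1d+2] := {0x6c,0x37}
#5 dst[0x11+2] := {0x6c,0x37}
query mem[0x1a]=0xdb, mem[0x1b]=0x3a, mem[0x1e]=0x37, mem[0x11]=0x6c, mem[0x0e]=0x5b

MEM[0x1a,0x1b,0x1e,0x11,0x0e] = db 3a 37 6c 5b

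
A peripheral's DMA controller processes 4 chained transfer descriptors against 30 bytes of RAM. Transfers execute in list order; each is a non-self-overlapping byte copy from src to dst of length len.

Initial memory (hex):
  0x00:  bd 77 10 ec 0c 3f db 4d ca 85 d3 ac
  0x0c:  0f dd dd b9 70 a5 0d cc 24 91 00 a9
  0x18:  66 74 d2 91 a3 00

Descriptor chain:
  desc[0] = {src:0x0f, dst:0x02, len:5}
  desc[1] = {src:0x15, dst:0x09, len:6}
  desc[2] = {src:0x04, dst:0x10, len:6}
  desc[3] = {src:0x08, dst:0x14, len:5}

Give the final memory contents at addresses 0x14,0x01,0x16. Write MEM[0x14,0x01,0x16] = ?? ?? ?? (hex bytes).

MEM[0x14,0x01,0x16] = ca 77 00

D0: mem[0x02..0x06] <- [b9 70 a5 0d cc]
D1: mem[0x09..0x0e] <- [91 00 a9 66 74 d2]
D2: mem[0x10..0x15] <- [a5 0d cc 4d ca 91]
D3: mem[0x14..0x18] <- [ca 91 00 a9 66]
query mem[0x14]=0xca, mem[0x01]=0x77, mem[0x16]=0x00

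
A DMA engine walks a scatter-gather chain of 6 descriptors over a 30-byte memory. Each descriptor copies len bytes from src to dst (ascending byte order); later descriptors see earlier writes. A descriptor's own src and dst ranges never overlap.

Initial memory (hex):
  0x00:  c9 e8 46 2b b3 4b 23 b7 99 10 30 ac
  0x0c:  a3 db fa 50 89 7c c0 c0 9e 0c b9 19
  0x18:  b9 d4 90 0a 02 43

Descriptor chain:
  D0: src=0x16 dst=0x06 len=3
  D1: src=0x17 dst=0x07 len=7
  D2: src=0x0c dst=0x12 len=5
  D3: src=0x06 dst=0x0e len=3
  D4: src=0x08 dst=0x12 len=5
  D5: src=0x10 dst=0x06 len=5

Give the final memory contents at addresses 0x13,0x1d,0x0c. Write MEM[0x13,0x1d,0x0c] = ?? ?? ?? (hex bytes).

#0 dst[0x06+3] := {0xb9,0x19,0xb9}
#1 dst[0x07+7] := {0x19,0xb9,0xd4,0x90,0x0a,0x02,0x43}
#2 dst[0x12+5] := {0x02,0x43,0xfa,0x50,0x89}
#3 dst[0x0e+3] := {0xb9,0x19,0xb9}
#4 dst[0x12+5] := {0xb9,0xd4,0x90,0x0a,0x02}
#5 dst[0x06+5] := {0xb9,0x7c,0xb9,0xd4,0x90}
query mem[0x13]=0xd4, mem[0x1d]=0x43, mem[0x0c]=0x02

MEM[0x13,0x1d,0x0c] = d4 43 02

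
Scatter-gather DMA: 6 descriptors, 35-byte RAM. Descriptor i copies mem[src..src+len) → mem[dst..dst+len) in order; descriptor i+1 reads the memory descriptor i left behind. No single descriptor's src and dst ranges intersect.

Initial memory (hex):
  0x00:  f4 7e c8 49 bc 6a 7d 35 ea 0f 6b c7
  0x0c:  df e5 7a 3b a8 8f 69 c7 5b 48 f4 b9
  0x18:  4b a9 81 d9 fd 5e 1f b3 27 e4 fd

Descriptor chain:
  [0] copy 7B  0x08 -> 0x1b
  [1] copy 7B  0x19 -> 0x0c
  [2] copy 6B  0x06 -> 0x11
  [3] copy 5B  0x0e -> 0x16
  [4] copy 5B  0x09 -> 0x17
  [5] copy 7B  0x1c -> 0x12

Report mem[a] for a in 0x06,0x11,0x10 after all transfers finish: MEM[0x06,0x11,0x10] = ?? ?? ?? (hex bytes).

#0 dst[0x1b+7] := {0xea,0x0f,0x6b,0xc7,0xdf,0xe5,0x7a}
#1 dst[0x0c+7] := {0xa9,0x81,0xea,0x0f,0x6b,0xc7,0xdf}
#2 dst[0x11+6] := {0x7d,0x35,0xea,0x0f,0x6b,0xc7}
#3 dst[0x16+5] := {0xea,0x0f,0x6b,0x7d,0x35}
#4 dst[0x17+5] := {0x0f,0x6b,0xc7,0xa9,0x81}
#5 dst[0x12+7] := {0x0f,0x6b,0xc7,0xdf,0xe5,0x7a,0xfd}
query mem[0x06]=0x7d, mem[0x11]=0x7d, mem[0x10]=0x6b

MEM[0x06,0x11,0x10] = 7d 7d 6b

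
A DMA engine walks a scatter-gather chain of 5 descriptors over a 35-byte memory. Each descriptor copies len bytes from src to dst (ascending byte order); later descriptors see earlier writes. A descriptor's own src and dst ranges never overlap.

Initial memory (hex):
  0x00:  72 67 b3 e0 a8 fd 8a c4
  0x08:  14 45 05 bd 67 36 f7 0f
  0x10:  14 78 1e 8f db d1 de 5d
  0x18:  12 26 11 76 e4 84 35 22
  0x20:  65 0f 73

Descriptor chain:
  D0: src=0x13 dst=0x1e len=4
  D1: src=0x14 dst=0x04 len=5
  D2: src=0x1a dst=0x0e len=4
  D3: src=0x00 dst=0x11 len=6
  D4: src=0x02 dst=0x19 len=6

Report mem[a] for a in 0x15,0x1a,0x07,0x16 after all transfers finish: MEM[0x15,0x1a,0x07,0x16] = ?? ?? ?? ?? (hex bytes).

MEM[0x15,0x1a,0x07,0x16] = db e0 5d d1

D0: mem[0x1e..0x21] <- [8f db d1 de]
D1: mem[0x04..0x08] <- [db d1 de 5d 12]
D2: mem[0x0e..0x11] <- [11 76 e4 84]
D3: mem[0x11..0x16] <- [72 67 b3 e0 db d1]
D4: mem[0x19..0x1e] <- [b3 e0 db d1 de 5d]
query mem[0x15]=0xdb, mem[0x1a]=0xe0, mem[0x07]=0x5d, mem[0x16]=0xd1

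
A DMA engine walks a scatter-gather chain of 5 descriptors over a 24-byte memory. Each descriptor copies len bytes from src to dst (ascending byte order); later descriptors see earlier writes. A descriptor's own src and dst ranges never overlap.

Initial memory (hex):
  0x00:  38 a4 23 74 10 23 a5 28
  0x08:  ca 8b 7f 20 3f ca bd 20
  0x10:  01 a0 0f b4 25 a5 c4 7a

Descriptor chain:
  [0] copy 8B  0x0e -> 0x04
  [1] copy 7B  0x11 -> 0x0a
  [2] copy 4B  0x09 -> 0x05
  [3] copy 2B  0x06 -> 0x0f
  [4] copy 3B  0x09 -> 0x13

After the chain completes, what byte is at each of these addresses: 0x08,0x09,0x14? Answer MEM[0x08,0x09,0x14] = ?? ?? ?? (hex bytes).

#0 dst[0x04+8] := {0xbd,0x20,0x01,0xa0,0x0f,0xb4,0x25,0xa5}
#1 dst[0x0a+7] := {0xa0,0x0f,0xb4,0x25,0xa5,0xc4,0x7a}
#2 dst[0x05+4] := {0xb4,0xa0,0x0f,0xb4}
#3 dst[0x0f+2] := {0xa0,0x0f}
#4 dst[0x13+3] := {0xb4,0xa0,0x0f}
query mem[0x08]=0xb4, mem[0x09]=0xb4, mem[0x14]=0xa0

MEM[0x08,0x09,0x14] = b4 b4 a0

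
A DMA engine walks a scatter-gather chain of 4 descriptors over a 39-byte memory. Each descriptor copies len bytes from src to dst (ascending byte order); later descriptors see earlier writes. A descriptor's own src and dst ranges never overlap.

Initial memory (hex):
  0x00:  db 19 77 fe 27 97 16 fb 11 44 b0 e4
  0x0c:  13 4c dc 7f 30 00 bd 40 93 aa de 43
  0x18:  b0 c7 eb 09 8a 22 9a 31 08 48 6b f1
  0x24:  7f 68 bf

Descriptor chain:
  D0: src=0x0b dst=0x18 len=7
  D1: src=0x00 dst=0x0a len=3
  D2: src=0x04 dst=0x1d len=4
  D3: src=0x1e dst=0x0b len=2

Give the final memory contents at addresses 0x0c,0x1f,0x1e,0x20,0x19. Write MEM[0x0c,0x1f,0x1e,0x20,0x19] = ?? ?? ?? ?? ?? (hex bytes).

[0] 0x0b->0x18 len=7 : e4 13 4c dc 7f 30 00
[1] 0x00->0x0a len=3 : db 19 77
[2] 0x04->0x1d len=4 : 27 97 16 fb
[3] 0x1e->0x0b len=2 : 97 16
query mem[0x0c]=0x16, mem[0x1f]=0x16, mem[0x1e]=0x97, mem[0x20]=0xfb, mem[0x19]=0x13

MEM[0x0c,0x1f,0x1e,0x20,0x19] = 16 16 97 fb 13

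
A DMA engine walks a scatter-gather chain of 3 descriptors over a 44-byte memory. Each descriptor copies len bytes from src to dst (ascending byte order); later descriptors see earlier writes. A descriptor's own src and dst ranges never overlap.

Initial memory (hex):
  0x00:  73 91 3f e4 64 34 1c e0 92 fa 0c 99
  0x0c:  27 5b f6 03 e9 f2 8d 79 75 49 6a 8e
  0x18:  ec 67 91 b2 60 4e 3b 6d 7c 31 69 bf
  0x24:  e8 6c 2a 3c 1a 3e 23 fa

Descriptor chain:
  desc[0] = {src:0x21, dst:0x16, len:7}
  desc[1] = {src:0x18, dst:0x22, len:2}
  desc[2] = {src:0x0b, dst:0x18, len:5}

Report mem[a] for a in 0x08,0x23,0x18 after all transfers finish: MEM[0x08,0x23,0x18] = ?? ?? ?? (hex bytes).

MEM[0x08,0x23,0x18] = 92 e8 99

[0] 0x21->0x16 len=7 : 31 69 bf e8 6c 2a 3c
[1] 0x18->0x22 len=2 : bf e8
[2] 0x0b->0x18 len=5 : 99 27 5b f6 03
query mem[0x08]=0x92, mem[0x23]=0xe8, mem[0x18]=0x99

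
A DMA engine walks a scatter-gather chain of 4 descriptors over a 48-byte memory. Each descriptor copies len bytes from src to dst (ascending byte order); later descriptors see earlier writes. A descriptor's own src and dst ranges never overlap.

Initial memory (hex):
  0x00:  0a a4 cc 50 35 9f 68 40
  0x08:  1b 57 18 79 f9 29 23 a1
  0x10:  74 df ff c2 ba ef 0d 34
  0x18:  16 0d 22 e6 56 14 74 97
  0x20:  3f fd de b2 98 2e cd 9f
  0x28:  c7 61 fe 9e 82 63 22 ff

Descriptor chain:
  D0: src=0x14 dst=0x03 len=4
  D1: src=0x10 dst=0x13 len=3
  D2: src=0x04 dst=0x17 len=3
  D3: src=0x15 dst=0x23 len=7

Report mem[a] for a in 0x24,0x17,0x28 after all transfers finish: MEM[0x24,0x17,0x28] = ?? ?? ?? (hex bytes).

MEM[0x24,0x17,0x28] = 0d ef 22

  after D0: wrote 4B at 0x03 = baef0d34
  after D1: wrote 3B at 0x13 = 74dfff
  after D2: wrote 3B at 0x17 = ef0d34
  after D3: wrote 7B at 0x23 = ff0def0d3422e6
query mem[0x24]=0x0d, mem[0x17]=0xef, mem[0x28]=0x22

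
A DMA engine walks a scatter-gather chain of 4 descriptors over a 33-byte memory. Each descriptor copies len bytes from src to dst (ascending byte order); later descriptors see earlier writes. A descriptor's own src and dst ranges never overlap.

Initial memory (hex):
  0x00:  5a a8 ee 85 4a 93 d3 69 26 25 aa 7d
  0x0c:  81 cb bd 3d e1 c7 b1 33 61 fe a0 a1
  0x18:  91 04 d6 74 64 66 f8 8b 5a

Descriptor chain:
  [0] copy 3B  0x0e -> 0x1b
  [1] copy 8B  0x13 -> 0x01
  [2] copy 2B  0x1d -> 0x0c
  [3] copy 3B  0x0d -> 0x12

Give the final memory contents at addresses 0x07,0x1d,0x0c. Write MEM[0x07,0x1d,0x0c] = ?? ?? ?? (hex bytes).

#0 dst[0x1b+3] := {0xbd,0x3d,0xe1}
#1 dst[0x01+8] := {0x33,0x61,0xfe,0xa0,0xa1,0x91,0x04,0xd6}
#2 dst[0x0c+2] := {0xe1,0xf8}
#3 dst[0x12+3] := {0xf8,0xbd,0x3d}
query mem[0x07]=0x04, mem[0x1d]=0xe1, mem[0x0c]=0xe1

MEM[0x07,0x1d,0x0c] = 04 e1 e1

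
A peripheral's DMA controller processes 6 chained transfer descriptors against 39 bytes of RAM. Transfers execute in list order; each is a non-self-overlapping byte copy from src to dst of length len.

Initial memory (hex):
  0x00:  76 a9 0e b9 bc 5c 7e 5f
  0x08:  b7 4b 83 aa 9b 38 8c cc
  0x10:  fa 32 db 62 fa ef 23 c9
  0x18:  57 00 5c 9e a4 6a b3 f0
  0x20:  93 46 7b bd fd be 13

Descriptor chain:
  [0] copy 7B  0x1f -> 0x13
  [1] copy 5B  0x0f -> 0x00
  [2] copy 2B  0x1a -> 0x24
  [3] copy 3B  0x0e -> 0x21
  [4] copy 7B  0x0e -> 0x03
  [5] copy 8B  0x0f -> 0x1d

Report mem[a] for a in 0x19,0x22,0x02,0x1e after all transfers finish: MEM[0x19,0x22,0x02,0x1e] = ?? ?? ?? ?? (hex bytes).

MEM[0x19,0x22,0x02,0x1e] = be 93 32 fa

[0] 0x1f->0x13 len=7 : f0 93 46 7b bd fd be
[1] 0x0f->0x00 len=5 : cc fa 32 db f0
[2] 0x1a->0x24 len=2 : 5c 9e
[3] 0x0e->0x21 len=3 : 8c cc fa
[4] 0x0e->0x03 len=7 : 8c cc fa 32 db f0 93
[5] 0x0f->0x1d len=8 : cc fa 32 db f0 93 46 7b
query mem[0x19]=0xbe, mem[0x22]=0x93, mem[0x02]=0x32, mem[0x1e]=0xfa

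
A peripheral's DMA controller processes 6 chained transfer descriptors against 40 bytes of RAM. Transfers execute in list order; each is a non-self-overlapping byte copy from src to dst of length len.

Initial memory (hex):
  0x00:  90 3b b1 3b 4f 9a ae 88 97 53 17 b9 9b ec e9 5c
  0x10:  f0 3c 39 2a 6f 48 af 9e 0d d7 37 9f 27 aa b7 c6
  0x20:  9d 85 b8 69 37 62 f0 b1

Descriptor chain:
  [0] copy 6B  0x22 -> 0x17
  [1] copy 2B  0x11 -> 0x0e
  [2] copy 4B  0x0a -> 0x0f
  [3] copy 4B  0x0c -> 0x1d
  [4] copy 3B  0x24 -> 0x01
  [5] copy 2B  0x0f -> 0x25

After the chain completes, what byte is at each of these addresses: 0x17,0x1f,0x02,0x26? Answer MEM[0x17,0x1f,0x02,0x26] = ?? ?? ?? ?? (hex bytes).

D0: mem[0x17..0x1c] <- [b8 69 37 62 f0 b1]
D1: mem[0x0e..0x0f] <- [3c 39]
D2: mem[0x0f..0x12] <- [17 b9 9b ec]
D3: mem[0x1d..0x20] <- [9b ec 3c 17]
D4: mem[0x01..0x03] <- [37 62 f0]
D5: mem[0x25..0x26] <- [17 b9]
query mem[0x17]=0xb8, mem[0x1f]=0x3c, mem[0x02]=0x62, mem[0x26]=0xb9

MEM[0x17,0x1f,0x02,0x26] = b8 3c 62 b9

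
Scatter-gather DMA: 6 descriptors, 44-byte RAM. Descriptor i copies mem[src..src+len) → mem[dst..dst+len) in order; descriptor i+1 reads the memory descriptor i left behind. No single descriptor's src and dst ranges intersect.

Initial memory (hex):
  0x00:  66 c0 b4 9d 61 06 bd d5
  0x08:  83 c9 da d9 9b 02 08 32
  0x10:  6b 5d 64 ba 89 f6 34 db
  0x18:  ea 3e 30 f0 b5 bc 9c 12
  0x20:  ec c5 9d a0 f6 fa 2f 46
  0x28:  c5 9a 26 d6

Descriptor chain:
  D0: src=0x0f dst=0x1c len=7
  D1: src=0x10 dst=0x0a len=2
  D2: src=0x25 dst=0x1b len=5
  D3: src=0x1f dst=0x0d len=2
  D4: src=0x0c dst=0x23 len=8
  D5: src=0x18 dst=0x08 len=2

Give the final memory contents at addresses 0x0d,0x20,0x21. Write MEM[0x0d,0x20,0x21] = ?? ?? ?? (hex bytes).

[0] 0x0f->0x1c len=7 : 32 6b 5d 64 ba 89 f6
[1] 0x10->0x0a len=2 : 6b 5d
[2] 0x25->0x1b len=5 : fa 2f 46 c5 9a
[3] 0x1f->0x0d len=2 : 9a ba
[4] 0x0c->0x23 len=8 : 9b 9a ba 32 6b 5d 64 ba
[5] 0x18->0x08 len=2 : ea 3e
query mem[0x0d]=0x9a, mem[0x20]=0xba, mem[0x21]=0x89

MEM[0x0d,0x20,0x21] = 9a ba 89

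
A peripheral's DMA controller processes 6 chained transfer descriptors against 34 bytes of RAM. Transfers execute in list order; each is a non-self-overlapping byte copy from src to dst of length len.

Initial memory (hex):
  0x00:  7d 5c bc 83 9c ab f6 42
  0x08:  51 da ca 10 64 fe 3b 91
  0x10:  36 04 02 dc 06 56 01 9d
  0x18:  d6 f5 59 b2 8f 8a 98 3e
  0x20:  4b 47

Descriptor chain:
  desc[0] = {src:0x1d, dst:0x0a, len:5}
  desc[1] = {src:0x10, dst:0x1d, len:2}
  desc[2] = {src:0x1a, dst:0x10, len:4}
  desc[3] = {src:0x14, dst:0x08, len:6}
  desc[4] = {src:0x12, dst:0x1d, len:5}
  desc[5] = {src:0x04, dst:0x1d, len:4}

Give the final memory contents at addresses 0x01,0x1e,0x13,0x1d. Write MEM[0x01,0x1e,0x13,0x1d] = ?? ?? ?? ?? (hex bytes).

MEM[0x01,0x1e,0x13,0x1d] = 5c ab 36 9c

  after D0: wrote 5B at 0x0a = 8a983e4b47
  after D1: wrote 2B at 0x1d = 3604
  after D2: wrote 4B at 0x10 = 59b28f36
  after D3: wrote 6B at 0x08 = 0656019dd6f5
  after D4: wrote 5B at 0x1d = 8f36065601
  after D5: wrote 4B at 0x1d = 9cabf642
query mem[0x01]=0x5c, mem[0x1e]=0xab, mem[0x13]=0x36, mem[0x1d]=0x9c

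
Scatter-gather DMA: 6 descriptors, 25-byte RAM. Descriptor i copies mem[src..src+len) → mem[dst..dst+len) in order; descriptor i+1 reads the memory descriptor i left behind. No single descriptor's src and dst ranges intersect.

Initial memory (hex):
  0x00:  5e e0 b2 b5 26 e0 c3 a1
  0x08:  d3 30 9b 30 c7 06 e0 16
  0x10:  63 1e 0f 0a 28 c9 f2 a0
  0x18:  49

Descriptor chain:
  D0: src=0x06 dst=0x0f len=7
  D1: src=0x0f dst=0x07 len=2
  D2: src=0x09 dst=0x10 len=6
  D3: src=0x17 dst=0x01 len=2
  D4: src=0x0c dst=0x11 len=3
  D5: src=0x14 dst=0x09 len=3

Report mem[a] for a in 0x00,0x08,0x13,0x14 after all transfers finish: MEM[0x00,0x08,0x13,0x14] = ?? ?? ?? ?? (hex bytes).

MEM[0x00,0x08,0x13,0x14] = 5e a1 e0 06

D0: mem[0x0f..0x15] <- [c3 a1 d3 30 9b 30 c7]
D1: mem[0x07..0x08] <- [c3 a1]
D2: mem[0x10..0x15] <- [30 9b 30 c7 06 e0]
D3: mem[0x01..0x02] <- [a0 49]
D4: mem[0x11..0x13] <- [c7 06 e0]
D5: mem[0x09..0x0b] <- [06 e0 f2]
query mem[0x00]=0x5e, mem[0x08]=0xa1, mem[0x13]=0xe0, mem[0x14]=0x06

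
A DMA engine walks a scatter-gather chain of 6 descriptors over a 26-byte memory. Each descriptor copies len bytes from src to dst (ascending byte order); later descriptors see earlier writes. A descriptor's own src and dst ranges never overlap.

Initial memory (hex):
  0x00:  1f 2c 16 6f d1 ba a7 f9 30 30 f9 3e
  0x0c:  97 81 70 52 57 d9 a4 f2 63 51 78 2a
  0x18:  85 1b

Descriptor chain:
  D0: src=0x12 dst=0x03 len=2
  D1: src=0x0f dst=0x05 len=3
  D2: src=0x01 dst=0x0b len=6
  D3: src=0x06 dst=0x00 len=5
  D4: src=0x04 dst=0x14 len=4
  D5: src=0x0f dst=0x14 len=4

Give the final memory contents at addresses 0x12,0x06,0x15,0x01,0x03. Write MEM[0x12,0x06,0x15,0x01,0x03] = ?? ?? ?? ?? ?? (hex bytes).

  after D0: wrote 2B at 0x03 = a4f2
  after D1: wrote 3B at 0x05 = 5257d9
  after D2: wrote 6B at 0x0b = 2c16a4f25257
  after D3: wrote 5B at 0x00 = 57d93030f9
  after D4: wrote 4B at 0x14 = f95257d9
  after D5: wrote 4B at 0x14 = 5257d9a4
query mem[0x12]=0xa4, mem[0x06]=0x57, mem[0x15]=0x57, mem[0x01]=0xd9, mem[0x03]=0x30

MEM[0x12,0x06,0x15,0x01,0x03] = a4 57 57 d9 30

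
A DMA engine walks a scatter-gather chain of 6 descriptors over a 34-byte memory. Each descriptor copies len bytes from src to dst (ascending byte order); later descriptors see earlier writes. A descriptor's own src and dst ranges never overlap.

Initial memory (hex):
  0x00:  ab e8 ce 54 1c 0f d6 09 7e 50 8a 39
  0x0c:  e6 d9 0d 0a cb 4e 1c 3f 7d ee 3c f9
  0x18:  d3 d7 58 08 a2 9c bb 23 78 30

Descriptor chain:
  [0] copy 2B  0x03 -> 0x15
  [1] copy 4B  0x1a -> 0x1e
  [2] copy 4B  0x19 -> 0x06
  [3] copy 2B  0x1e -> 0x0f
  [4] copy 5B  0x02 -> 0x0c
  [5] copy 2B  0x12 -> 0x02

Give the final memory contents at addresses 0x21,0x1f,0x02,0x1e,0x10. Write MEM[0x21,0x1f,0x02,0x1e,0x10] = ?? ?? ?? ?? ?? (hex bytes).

D0: mem[0x15..0x16] <- [54 1c]
D1: mem[0x1e..0x21] <- [58 08 a2 9c]
D2: mem[0x06..0x09] <- [d7 58 08 a2]
D3: mem[0x0f..0x10] <- [58 08]
D4: mem[0x0c..0x10] <- [ce 54 1c 0f d7]
D5: mem[0x02..0x03] <- [1c 3f]
query mem[0x21]=0x9c, mem[0x1f]=0x08, mem[0x02]=0x1c, mem[0x1e]=0x58, mem[0x10]=0xd7

MEM[0x21,0x1f,0x02,0x1e,0x10] = 9c 08 1c 58 d7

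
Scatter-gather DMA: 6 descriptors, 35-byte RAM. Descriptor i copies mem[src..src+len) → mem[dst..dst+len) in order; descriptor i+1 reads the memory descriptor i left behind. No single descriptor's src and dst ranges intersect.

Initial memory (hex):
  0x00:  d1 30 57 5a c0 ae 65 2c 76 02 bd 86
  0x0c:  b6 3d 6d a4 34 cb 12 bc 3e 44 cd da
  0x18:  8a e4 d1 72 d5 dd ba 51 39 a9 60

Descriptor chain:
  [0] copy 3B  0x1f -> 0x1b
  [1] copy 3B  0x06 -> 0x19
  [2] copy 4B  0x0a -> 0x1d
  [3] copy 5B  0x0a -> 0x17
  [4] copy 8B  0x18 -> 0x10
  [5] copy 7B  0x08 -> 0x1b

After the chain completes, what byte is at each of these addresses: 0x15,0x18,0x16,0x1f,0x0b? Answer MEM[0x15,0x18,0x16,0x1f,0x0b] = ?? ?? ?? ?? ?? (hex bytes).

MEM[0x15,0x18,0x16,0x1f,0x0b] = bd 86 86 b6 86

  after D0: wrote 3B at 0x1b = 5139a9
  after D1: wrote 3B at 0x19 = 652c76
  after D2: wrote 4B at 0x1d = bd86b63d
  after D3: wrote 5B at 0x17 = bd86b63d6d
  after D4: wrote 8B at 0x10 = 86b63d6d39bd86b6
  after D5: wrote 7B at 0x1b = 7602bd86b63d6d
query mem[0x15]=0xbd, mem[0x18]=0x86, mem[0x16]=0x86, mem[0x1f]=0xb6, mem[0x0b]=0x86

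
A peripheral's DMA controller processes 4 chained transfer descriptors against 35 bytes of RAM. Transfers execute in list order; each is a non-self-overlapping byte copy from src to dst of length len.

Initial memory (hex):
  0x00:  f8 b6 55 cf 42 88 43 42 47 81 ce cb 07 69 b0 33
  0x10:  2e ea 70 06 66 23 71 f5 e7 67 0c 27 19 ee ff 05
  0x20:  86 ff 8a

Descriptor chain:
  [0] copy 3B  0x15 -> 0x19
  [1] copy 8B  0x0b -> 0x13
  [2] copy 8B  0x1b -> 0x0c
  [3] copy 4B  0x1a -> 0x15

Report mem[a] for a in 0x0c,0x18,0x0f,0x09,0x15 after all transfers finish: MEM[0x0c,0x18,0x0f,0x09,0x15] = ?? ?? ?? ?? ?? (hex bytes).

MEM[0x0c,0x18,0x0f,0x09,0x15] = f5 ee ff 81 70

#0 dst[0x19+3] := {0x23,0x71,0xf5}
#1 dst[0x13+8] := {0xcb,0x07,0x69,0xb0,0x33,0x2e,0xea,0x70}
#2 dst[0x0c+8] := {0xf5,0x19,0xee,0xff,0x05,0x86,0xff,0x8a}
#3 dst[0x15+4] := {0x70,0xf5,0x19,0xee}
query mem[0x0c]=0xf5, mem[0x18]=0xee, mem[0x0f]=0xff, mem[0x09]=0x81, mem[0x15]=0x70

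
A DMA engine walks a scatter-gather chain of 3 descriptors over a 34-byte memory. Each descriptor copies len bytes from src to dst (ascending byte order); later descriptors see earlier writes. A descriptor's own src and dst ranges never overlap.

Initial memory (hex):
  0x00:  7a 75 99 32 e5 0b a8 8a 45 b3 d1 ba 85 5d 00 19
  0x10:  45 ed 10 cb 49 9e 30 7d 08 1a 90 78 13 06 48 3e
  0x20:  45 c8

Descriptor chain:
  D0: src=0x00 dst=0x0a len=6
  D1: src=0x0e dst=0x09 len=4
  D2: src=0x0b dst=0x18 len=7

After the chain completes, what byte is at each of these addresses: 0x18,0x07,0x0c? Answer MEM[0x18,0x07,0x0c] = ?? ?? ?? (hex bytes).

[0] 0x00->0x0a len=6 : 7a 75 99 32 e5 0b
[1] 0x0e->0x09 len=4 : e5 0b 45 ed
[2] 0x0b->0x18 len=7 : 45 ed 32 e5 0b 45 ed
query mem[0x18]=0x45, mem[0x07]=0x8a, mem[0x0c]=0xed

MEM[0x18,0x07,0x0c] = 45 8a ed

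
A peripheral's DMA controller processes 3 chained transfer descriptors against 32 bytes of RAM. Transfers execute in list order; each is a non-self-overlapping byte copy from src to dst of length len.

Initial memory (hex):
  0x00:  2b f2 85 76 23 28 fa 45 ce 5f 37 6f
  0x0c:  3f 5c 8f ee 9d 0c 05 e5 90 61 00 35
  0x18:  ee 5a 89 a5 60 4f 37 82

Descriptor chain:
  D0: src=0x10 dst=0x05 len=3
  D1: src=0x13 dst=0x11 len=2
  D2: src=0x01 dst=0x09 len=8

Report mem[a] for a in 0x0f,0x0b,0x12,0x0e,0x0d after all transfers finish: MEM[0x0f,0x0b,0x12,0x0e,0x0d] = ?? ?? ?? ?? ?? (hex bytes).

MEM[0x0f,0x0b,0x12,0x0e,0x0d] = 05 76 90 0c 9d

  after D0: wrote 3B at 0x05 = 9d0c05
  after D1: wrote 2B at 0x11 = e590
  after D2: wrote 8B at 0x09 = f28576239d0c05ce
query mem[0x0f]=0x05, mem[0x0b]=0x76, mem[0x12]=0x90, mem[0x0e]=0x0c, mem[0x0d]=0x9d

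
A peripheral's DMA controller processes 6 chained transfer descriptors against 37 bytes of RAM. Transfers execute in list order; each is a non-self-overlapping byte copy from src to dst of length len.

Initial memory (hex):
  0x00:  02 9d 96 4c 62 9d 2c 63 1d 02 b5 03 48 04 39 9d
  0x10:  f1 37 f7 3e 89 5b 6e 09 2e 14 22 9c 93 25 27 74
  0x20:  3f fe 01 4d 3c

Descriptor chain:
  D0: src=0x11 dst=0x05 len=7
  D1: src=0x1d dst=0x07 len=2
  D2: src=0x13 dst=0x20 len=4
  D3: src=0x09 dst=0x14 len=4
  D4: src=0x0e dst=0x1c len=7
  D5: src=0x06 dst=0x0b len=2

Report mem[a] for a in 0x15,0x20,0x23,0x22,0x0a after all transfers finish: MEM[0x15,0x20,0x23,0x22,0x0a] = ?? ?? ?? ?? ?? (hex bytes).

#0 dst[0x05+7] := {0x37,0xf7,0x3e,0x89,0x5b,0x6e,0x09}
#1 dst[0x07+2] := {0x25,0x27}
#2 dst[0x20+4] := {0x3e,0x89,0x5b,0x6e}
#3 dst[0x14+4] := {0x5b,0x6e,0x09,0x48}
#4 dst[0x1c+7] := {0x39,0x9d,0xf1,0x37,0xf7,0x3e,0x5b}
#5 dst[0x0b+2] := {0xf7,0x25}
query mem[0x15]=0x6e, mem[0x20]=0xf7, mem[0x23]=0x6e, mem[0x22]=0x5b, mem[0x0a]=0x6e

MEM[0x15,0x20,0x23,0x22,0x0a] = 6e f7 6e 5b 6e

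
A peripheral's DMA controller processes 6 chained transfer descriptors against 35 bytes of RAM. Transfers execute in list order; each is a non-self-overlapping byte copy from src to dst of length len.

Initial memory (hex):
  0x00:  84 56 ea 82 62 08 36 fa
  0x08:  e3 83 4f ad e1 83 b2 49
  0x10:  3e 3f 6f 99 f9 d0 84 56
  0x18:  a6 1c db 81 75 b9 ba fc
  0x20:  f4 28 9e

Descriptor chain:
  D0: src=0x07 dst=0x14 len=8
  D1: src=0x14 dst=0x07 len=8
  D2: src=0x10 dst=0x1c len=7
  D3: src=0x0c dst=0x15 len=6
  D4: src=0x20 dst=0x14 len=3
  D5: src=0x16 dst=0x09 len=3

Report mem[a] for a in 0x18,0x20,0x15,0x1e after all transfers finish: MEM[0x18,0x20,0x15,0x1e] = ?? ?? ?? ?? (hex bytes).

MEM[0x18,0x20,0x15,0x1e] = 49 fa e3 6f

  after D0: wrote 8B at 0x14 = fae3834fade183b2
  after D1: wrote 8B at 0x07 = fae3834fade183b2
  after D2: wrote 7B at 0x1c = 3e3f6f99fae383
  after D3: wrote 6B at 0x15 = e183b2493e3f
  after D4: wrote 3B at 0x14 = fae383
  after D5: wrote 3B at 0x09 = 83b249
query mem[0x18]=0x49, mem[0x20]=0xfa, mem[0x15]=0xe3, mem[0x1e]=0x6f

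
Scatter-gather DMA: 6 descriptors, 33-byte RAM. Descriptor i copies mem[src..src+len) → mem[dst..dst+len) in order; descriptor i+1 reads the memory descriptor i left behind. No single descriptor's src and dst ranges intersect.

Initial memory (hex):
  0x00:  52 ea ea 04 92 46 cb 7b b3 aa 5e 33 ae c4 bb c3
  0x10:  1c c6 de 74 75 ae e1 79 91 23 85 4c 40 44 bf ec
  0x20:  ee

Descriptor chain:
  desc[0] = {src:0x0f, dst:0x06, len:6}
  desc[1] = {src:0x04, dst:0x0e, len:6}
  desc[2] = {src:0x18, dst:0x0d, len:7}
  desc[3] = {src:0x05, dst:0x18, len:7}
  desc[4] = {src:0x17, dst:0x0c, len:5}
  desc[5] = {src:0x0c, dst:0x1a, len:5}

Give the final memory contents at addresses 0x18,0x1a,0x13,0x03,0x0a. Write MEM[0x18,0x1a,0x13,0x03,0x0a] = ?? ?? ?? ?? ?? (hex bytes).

D0: mem[0x06..0x0b] <- [c3 1c c6 de 74 75]
D1: mem[0x0e..0x13] <- [92 46 c3 1c c6 de]
D2: mem[0x0d..0x13] <- [91 23 85 4c 40 44 bf]
D3: mem[0x18..0x1e] <- [46 c3 1c c6 de 74 75]
D4: mem[0x0c..0x10] <- [79 46 c3 1c c6]
D5: mem[0x1a..0x1e] <- [79 46 c3 1c c6]
query mem[0x18]=0x46, mem[0x1a]=0x79, mem[0x13]=0xbf, mem[0x03]=0x04, mem[0x0a]=0x74

MEM[0x18,0x1a,0x13,0x03,0x0a] = 46 79 bf 04 74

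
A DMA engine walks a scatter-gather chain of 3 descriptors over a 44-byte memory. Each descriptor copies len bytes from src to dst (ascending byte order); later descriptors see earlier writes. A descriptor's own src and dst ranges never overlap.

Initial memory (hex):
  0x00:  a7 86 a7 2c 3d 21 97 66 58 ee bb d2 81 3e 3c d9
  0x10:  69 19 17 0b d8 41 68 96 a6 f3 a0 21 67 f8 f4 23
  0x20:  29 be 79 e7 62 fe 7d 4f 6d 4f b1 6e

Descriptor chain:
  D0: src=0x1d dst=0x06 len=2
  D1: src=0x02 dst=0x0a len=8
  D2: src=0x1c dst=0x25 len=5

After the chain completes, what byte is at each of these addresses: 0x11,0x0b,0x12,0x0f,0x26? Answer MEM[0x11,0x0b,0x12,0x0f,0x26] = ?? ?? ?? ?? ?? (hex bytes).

MEM[0x11,0x0b,0x12,0x0f,0x26] = ee 2c 17 f4 f8

D0: mem[0x06..0x07] <- [f8 f4]
D1: mem[0x0a..0x11] <- [a7 2c 3d 21 f8 f4 58 ee]
D2: mem[0x25..0x29] <- [67 f8 f4 23 29]
query mem[0x11]=0xee, mem[0x0b]=0x2c, mem[0x12]=0x17, mem[0x0f]=0xf4, mem[0x26]=0xf8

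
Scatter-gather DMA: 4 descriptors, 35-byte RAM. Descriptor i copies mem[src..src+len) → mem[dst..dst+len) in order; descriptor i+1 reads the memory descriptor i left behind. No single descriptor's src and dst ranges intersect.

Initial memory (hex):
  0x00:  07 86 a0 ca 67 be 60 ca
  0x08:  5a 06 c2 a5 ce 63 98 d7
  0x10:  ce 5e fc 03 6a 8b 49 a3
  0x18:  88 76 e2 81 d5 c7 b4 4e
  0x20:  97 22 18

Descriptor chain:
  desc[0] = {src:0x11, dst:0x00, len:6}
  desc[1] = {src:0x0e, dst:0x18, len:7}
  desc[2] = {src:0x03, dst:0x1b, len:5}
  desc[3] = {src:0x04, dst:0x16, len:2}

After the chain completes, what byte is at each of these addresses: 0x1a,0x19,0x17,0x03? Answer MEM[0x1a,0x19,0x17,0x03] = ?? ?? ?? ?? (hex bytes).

MEM[0x1a,0x19,0x17,0x03] = ce d7 49 6a

D0: mem[0x00..0x05] <- [5e fc 03 6a 8b 49]
D1: mem[0x18..0x1e] <- [98 d7 ce 5e fc 03 6a]
D2: mem[0x1b..0x1f] <- [6a 8b 49 60 ca]
D3: mem[0x16..0x17] <- [8b 49]
query mem[0x1a]=0xce, mem[0x19]=0xd7, mem[0x17]=0x49, mem[0x03]=0x6a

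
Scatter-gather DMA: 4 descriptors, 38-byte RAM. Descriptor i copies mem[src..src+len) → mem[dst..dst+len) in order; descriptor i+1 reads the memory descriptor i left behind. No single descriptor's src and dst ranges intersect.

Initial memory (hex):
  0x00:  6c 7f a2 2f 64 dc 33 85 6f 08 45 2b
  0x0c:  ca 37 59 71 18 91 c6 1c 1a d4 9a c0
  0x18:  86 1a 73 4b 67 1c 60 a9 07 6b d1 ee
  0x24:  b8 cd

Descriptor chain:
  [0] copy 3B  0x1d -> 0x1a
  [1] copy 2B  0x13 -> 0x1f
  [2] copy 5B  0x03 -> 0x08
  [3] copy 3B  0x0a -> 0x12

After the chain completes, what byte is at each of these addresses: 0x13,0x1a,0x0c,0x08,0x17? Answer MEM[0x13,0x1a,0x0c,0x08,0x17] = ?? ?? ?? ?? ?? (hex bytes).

MEM[0x13,0x1a,0x0c,0x08,0x17] = 33 1c 85 2f c0

#0 dst[0x1a+3] := {0x1c,0x60,0xa9}
#1 dst[0x1f+2] := {0x1c,0x1a}
#2 dst[0x08+5] := {0x2f,0x64,0xdc,0x33,0x85}
#3 dst[0x12+3] := {0xdc,0x33,0x85}
query mem[0x13]=0x33, mem[0x1a]=0x1c, mem[0x0c]=0x85, mem[0x08]=0x2f, mem[0x17]=0xc0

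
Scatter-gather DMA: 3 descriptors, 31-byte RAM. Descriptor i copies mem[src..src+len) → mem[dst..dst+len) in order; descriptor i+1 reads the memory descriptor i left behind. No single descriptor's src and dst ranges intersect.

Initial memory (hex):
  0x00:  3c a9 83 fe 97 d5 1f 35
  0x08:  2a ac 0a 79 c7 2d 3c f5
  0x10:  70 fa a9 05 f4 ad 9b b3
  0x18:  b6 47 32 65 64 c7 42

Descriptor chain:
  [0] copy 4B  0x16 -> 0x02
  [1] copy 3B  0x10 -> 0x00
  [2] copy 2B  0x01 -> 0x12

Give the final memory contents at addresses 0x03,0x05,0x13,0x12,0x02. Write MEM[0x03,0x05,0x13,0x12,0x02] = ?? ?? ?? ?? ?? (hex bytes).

D0: mem[0x02..0x05] <- [9b b3 b6 47]
D1: mem[0x00..0x02] <- [70 fa a9]
D2: mem[0x12..0x13] <- [fa a9]
query mem[0x03]=0xb3, mem[0x05]=0x47, mem[0x13]=0xa9, mem[0x12]=0xfa, mem[0x02]=0xa9

MEM[0x03,0x05,0x13,0x12,0x02] = b3 47 a9 fa a9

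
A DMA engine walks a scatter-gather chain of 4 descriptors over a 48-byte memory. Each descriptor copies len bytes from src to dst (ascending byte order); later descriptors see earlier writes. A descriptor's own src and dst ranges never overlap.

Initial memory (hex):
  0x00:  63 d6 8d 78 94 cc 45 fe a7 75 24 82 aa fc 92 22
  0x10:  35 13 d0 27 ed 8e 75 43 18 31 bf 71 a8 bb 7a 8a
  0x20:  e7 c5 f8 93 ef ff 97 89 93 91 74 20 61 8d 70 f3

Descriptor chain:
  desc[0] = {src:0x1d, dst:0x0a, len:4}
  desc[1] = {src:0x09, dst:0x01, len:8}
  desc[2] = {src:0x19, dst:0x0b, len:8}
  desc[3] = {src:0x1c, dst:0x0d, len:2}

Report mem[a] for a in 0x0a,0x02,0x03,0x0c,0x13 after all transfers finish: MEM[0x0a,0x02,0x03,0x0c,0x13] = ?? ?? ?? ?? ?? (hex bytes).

MEM[0x0a,0x02,0x03,0x0c,0x13] = bb bb 7a bf 27

#0 dst[0x0a+4] := {0xbb,0x7a,0x8a,0xe7}
#1 dst[0x01+8] := {0x75,0xbb,0x7a,0x8a,0xe7,0x92,0x22,0x35}
#2 dst[0x0b+8] := {0x31,0xbf,0x71,0xa8,0xbb,0x7a,0x8a,0xe7}
#3 dst[0x0d+2] := {0xa8,0xbb}
query mem[0x0a]=0xbb, mem[0x02]=0xbb, mem[0x03]=0x7a, mem[0x0c]=0xbf, mem[0x13]=0x27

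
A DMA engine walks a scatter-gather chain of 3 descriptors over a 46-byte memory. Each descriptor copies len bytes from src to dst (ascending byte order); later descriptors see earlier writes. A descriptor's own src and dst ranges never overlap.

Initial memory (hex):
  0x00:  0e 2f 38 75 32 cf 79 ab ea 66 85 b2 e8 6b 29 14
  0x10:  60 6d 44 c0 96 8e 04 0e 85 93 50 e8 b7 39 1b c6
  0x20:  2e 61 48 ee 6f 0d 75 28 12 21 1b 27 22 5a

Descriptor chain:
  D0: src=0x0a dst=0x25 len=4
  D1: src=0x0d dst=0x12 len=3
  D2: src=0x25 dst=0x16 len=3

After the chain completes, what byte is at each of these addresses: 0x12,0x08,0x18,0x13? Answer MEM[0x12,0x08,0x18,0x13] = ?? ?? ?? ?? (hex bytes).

MEM[0x12,0x08,0x18,0x13] = 6b ea e8 29

#0 dst[0x25+4] := {0x85,0xb2,0xe8,0x6b}
#1 dst[0x12+3] := {0x6b,0x29,0x14}
#2 dst[0x16+3] := {0x85,0xb2,0xe8}
query mem[0x12]=0x6b, mem[0x08]=0xea, mem[0x18]=0xe8, mem[0x13]=0x29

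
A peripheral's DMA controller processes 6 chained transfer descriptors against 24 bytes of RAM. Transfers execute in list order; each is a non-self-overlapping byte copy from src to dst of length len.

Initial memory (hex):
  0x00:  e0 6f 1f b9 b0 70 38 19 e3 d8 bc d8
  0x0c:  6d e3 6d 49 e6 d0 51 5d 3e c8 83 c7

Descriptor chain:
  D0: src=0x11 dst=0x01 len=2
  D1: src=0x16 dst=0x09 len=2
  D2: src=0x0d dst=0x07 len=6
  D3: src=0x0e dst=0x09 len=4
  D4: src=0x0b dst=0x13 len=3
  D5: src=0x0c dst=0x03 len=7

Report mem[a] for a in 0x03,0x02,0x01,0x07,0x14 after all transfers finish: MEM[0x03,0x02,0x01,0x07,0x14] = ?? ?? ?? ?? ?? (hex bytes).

MEM[0x03,0x02,0x01,0x07,0x14] = d0 51 d0 e6 d0

  after D0: wrote 2B at 0x01 = d051
  after D1: wrote 2B at 0x09 = 83c7
  after D2: wrote 6B at 0x07 = e36d49e6d051
  after D3: wrote 4B at 0x09 = 6d49e6d0
  after D4: wrote 3B at 0x13 = e6d0e3
  after D5: wrote 7B at 0x03 = d0e36d49e6d051
query mem[0x03]=0xd0, mem[0x02]=0x51, mem[0x01]=0xd0, mem[0x07]=0xe6, mem[0x14]=0xd0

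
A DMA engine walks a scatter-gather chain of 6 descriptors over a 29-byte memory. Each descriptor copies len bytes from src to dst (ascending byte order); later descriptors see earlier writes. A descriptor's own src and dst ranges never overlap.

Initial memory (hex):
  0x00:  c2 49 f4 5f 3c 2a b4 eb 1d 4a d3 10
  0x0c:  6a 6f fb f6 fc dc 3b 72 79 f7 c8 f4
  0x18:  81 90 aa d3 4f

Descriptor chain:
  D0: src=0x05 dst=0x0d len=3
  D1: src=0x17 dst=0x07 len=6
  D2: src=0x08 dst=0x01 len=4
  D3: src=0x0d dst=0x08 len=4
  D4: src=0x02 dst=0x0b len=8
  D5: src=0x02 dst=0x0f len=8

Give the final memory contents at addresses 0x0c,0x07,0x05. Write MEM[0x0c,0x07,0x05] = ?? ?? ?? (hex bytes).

#0 dst[0x0d+3] := {0x2a,0xb4,0xeb}
#1 dst[0x07+6] := {0xf4,0x81,0x90,0xaa,0xd3,0x4f}
#2 dst[0x01+4] := {0x81,0x90,0xaa,0xd3}
#3 dst[0x08+4] := {0x2a,0xb4,0xeb,0xfc}
#4 dst[0x0b+8] := {0x90,0xaa,0xd3,0x2a,0xb4,0xf4,0x2a,0xb4}
#5 dst[0x0f+8] := {0x90,0xaa,0xd3,0x2a,0xb4,0xf4,0x2a,0xb4}
query mem[0x0c]=0xaa, mem[0x07]=0xf4, mem[0x05]=0x2a

MEM[0x0c,0x07,0x05] = aa f4 2a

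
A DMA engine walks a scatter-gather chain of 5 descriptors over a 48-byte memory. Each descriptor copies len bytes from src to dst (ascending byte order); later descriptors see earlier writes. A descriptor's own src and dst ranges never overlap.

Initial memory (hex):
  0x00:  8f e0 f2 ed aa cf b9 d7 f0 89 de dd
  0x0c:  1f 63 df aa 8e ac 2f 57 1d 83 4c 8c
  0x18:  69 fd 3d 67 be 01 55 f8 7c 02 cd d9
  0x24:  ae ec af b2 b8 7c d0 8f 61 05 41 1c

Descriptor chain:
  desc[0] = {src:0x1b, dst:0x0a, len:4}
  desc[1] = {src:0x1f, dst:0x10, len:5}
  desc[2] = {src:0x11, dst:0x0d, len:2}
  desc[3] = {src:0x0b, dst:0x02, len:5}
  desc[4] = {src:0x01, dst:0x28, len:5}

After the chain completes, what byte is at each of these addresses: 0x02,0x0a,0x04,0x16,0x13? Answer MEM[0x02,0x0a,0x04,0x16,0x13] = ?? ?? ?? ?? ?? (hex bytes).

MEM[0x02,0x0a,0x04,0x16,0x13] = be 67 7c 4c cd

  after D0: wrote 4B at 0x0a = 67be0155
  after D1: wrote 5B at 0x10 = f87c02cdd9
  after D2: wrote 2B at 0x0d = 7c02
  after D3: wrote 5B at 0x02 = be017c02aa
  after D4: wrote 5B at 0x28 = e0be017c02
query mem[0x02]=0xbe, mem[0x0a]=0x67, mem[0x04]=0x7c, mem[0x16]=0x4c, mem[0x13]=0xcd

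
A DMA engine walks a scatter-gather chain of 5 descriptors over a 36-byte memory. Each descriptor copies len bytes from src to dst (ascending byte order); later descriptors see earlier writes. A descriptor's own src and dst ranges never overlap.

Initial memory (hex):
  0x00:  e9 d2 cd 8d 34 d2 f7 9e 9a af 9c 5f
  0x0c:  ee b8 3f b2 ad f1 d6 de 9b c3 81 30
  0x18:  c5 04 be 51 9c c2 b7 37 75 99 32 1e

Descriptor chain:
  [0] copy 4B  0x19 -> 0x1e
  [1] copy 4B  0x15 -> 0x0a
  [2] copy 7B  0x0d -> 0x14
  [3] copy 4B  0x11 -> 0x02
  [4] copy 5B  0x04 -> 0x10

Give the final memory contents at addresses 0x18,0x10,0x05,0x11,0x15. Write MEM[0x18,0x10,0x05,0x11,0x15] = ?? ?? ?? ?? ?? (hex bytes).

MEM[0x18,0x10,0x05,0x11,0x15] = f1 de c5 c5 3f

  after D0: wrote 4B at 0x1e = 04be519c
  after D1: wrote 4B at 0x0a = c38130c5
  after D2: wrote 7B at 0x14 = c53fb2adf1d6de
  after D3: wrote 4B at 0x02 = f1d6dec5
  after D4: wrote 5B at 0x10 = dec5f79e9a
query mem[0x18]=0xf1, mem[0x10]=0xde, mem[0x05]=0xc5, mem[0x11]=0xc5, mem[0x15]=0x3f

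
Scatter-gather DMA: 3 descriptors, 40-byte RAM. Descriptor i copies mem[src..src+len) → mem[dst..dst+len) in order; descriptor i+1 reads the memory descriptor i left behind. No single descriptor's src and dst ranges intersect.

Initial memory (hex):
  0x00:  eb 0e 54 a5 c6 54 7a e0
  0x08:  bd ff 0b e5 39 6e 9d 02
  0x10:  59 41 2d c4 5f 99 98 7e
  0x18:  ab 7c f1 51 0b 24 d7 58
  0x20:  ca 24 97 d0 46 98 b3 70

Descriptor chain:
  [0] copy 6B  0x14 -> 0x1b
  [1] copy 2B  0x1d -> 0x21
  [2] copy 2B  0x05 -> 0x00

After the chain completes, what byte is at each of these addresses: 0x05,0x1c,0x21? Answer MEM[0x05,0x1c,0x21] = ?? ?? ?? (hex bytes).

[0] 0x14->0x1b len=6 : 5f 99 98 7e ab 7c
[1] 0x1d->0x21 len=2 : 98 7e
[2] 0x05->0x00 len=2 : 54 7a
query mem[0x05]=0x54, mem[0x1c]=0x99, mem[0x21]=0x98

MEM[0x05,0x1c,0x21] = 54 99 98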